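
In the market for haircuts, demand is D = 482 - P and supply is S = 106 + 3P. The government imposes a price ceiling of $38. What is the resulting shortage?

Equilibrium price would be P* = 94, so the ceiling at 38 binds.
At P = 38: D = 482 − 1(38) = 444, S = 106 + 3(38) = 220.
Shortage = 444 − 220 = 224.

Shortage = 224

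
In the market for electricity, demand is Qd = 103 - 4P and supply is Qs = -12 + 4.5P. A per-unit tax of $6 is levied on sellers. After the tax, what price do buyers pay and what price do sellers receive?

Pre-tax equilibrium: P* = 230/17, Q* = 831/17.
Tax on sellers shifts supply to Qs = -12 + 4.5(P − 6) = -39 + 4.5P.
103 - 4P = -39 + 4.5P gives buyer price Pb = 284/17; sellers receive Ps = 284/17 − 6 = 182/17.
New quantity: Q = 103 − 4(284/17) = 615/17.

Buyers pay 284/17, sellers receive 182/17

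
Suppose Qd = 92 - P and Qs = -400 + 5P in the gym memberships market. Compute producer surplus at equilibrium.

Equilibrium: 92 - P = -400 + 5P gives P* = 82, Q* = 10.
Supply starts at P = 80 (where Qs = 0).
PS = ½(82 − 80)(10) = 10.

Producer surplus = 10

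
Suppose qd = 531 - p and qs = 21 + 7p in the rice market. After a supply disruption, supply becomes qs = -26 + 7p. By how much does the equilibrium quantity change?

Original equilibrium: p* = 63.75, q* = 467.25.
New equilibrium: 531 - p = -26 + 7p, so 557 = 8p and p' = 69.625; q' = 531 − 1(69.625) = 461.375.
Change in quantity: 461.375 − 467.25 = -5.875.

Δq = -5.875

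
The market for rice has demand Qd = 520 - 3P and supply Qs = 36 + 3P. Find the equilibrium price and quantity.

Set Qd = Qs: 520 - 3P = 36 + 3P.
484 = 6P, so P* = 242/3.
Q* = 520 − 3(242/3) = 278.

P* = 242/3, Q* = 278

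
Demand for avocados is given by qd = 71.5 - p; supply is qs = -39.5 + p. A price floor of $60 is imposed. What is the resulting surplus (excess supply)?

Equilibrium price would be p* = 55.5, so the floor at 60 binds.
At p = 60: qd = 11.5, qs = 20.5.
Surplus = 20.5 − 11.5 = 9.

Surplus = 9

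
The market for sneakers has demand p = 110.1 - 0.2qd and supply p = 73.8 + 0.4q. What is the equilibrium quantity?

Set the two price expressions equal: 110.1 - 0.2q = 73.8 + 0.4q.
36.3 = 0.6q, so q* = 60.5.
p* = 110.1 − (0.2)(60.5) = 98.

q* = 60.5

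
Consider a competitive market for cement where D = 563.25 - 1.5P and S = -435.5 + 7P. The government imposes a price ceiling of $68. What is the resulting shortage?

Shortage = 420.75

Equilibrium price would be P* = 117.5, so the ceiling at 68 binds.
At P = 68: D = 563.25 − 1.5(68) = 461.25, S = -435.5 + 7(68) = 40.5.
Shortage = 461.25 − 40.5 = 420.75.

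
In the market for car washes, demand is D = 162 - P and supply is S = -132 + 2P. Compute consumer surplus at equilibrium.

Consumer surplus = 2048

Equilibrium: 162 - P = -132 + 2P gives P* = 98, Q* = 64.
Demand choke price (D = 0): P = 162.
CS = ½(162 − 98)(64) = 2048.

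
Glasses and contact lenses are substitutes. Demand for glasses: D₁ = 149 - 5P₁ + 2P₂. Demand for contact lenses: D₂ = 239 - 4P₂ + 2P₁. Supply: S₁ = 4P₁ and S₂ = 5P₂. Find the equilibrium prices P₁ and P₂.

P₁ = 1819/77, P₂ = 2449/77

Market 1: 149 - 5P₁ + 2P₂ = 4P₁ → 9P₁ - 2P₂ = 149.
Market 2: 9P₂ - 2P₁ = 239.
Eliminating P₂: 9×(1) + 2×(2) gives 77P₁ = 1819, so P₁ = 1819/77.
Back-substitute into (2): P₂ = (239 + 2×1819/77) / 9 = 2449/77.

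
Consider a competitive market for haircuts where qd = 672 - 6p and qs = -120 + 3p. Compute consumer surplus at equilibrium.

Equilibrium: 672 - 6p = -120 + 3p gives p* = 88, q* = 144.
Demand choke price (qd = 0): p = 112.
CS = ½(112 − 88)(144) = 1728.

Consumer surplus = 1728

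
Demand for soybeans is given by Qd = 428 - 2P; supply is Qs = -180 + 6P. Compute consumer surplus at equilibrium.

Equilibrium: 428 - 2P = -180 + 6P gives P* = 76, Q* = 276.
Demand choke price (Qd = 0): P = 214.
CS = ½(214 − 76)(276) = 19044.

Consumer surplus = 19044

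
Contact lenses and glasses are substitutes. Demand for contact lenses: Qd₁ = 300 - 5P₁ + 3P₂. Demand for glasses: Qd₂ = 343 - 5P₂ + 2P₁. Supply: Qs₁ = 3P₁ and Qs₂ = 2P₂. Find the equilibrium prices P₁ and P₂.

Market 1: 300 - 5P₁ + 3P₂ = 3P₁ → 8P₁ - 3P₂ = 300.
Market 2: 7P₂ - 2P₁ = 343.
Eliminating P₂: 7×(1) + 3×(2) gives 50P₁ = 3129, so P₁ = 62.58.
Back-substitute into (2): P₂ = (343 + 2×62.58) / 7 = 66.88.

P₁ = 62.58, P₂ = 66.88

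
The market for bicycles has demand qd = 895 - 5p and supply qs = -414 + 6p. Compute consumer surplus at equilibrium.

Consumer surplus = 9000

Equilibrium: 895 - 5p = -414 + 6p gives p* = 119, q* = 300.
Demand choke price (qd = 0): p = 179.
CS = ½(179 − 119)(300) = 9000.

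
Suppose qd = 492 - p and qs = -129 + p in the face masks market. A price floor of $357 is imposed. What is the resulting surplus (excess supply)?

Surplus = 93

Equilibrium price would be p* = 310.5, so the floor at 357 binds.
At p = 357: qd = 135, qs = 228.
Surplus = 228 − 135 = 93.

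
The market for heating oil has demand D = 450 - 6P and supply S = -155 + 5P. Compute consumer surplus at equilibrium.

Consumer surplus = 1200

Equilibrium: 450 - 6P = -155 + 5P gives P* = 55, Q* = 120.
Demand choke price (D = 0): P = 75.
CS = ½(75 − 55)(120) = 1200.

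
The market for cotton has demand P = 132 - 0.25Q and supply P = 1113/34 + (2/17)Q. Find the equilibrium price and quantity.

Set the two price expressions equal: 132 - 0.25Q = 1113/34 + (2/17)Q.
3375/34 = (25/68)Q, so Q* = 270.
P* = 132 − (0.25)(270) = 64.5.

P* = 64.5, Q* = 270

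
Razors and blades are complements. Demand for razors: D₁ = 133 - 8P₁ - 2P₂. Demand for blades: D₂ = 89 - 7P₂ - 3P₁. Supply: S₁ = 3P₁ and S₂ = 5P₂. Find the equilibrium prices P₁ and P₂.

Market 1: 133 - 8P₁ - 2P₂ = 3P₁ → 11P₁ + 2P₂ = 133.
Market 2: 12P₂ + 3P₁ = 89.
Eliminating P₂: 12×(1) − 2×(2) gives 126P₁ = 1418, so P₁ = 709/63.
Back-substitute into (2): P₂ = (89 − 3×709/63) / 12 = 290/63.

P₁ = 709/63, P₂ = 290/63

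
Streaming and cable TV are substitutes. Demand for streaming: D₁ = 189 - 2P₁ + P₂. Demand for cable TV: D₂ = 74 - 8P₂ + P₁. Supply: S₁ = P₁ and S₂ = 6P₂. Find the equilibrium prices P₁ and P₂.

Market 1: 189 - 2P₁ + P₂ = P₁ → 3P₁ - P₂ = 189.
Market 2: 14P₂ - P₁ = 74.
Eliminating P₂: 14×(1) + 1×(2) gives 41P₁ = 2720, so P₁ = 2720/41.
Back-substitute into (2): P₂ = (74 + 1×2720/41) / 14 = 411/41.

P₁ = 2720/41, P₂ = 411/41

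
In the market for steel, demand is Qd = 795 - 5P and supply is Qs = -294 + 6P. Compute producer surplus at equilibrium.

Producer surplus = 7500

Equilibrium: 795 - 5P = -294 + 6P gives P* = 99, Q* = 300.
Supply starts at P = 49 (where Qs = 0).
PS = ½(99 − 49)(300) = 7500.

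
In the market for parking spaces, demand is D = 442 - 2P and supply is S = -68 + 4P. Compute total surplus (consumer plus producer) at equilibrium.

Equilibrium: 442 - 2P = -68 + 4P gives P* = 85, Q* = 272.
Demand choke price: P = 221; supply starts at P = 17.
CS = ½(221 − 85)(272) = 18496; PS = ½(85 − 17)(272) = 9248.

Total surplus = 27744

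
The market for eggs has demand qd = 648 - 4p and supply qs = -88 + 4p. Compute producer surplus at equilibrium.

Producer surplus = 9800

Equilibrium: 648 - 4p = -88 + 4p gives p* = 92, q* = 280.
Supply starts at p = 22 (where qs = 0).
PS = ½(92 − 22)(280) = 9800.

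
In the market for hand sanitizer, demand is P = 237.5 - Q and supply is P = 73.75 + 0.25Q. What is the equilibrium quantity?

Q* = 131

Set the two price expressions equal: 237.5 - Q = 73.75 + 0.25Q.
163.75 = 1.25Q, so Q* = 131.
P* = 237.5 − (1)(131) = 106.5.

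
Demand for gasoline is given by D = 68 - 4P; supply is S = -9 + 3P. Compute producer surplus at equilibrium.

Producer surplus = 96

Equilibrium: 68 - 4P = -9 + 3P gives P* = 11, Q* = 24.
Supply starts at P = 3 (where S = 0).
PS = ½(11 − 3)(24) = 96.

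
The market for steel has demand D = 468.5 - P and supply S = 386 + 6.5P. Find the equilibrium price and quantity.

Set D = S: 468.5 - P = 386 + 6.5P.
82.5 = 7.5P, so P* = 11.
Q* = 468.5 − 1(11) = 457.5.

P* = 11, Q* = 457.5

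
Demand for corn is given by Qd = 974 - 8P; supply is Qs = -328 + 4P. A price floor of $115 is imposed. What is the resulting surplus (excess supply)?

Surplus = 78

Equilibrium price would be P* = 108.5, so the floor at 115 binds.
At P = 115: Qd = 54, Qs = 132.
Surplus = 132 − 54 = 78.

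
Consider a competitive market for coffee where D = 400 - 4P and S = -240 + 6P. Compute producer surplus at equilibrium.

Equilibrium: 400 - 4P = -240 + 6P gives P* = 64, Q* = 144.
Supply starts at P = 40 (where S = 0).
PS = ½(64 − 40)(144) = 1728.

Producer surplus = 1728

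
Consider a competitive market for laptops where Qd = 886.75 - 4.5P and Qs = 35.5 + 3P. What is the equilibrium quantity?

Set Qd = Qs: 886.75 - 4.5P = 35.5 + 3P.
851.25 = 7.5P, so P* = 113.5.
Q* = 886.75 − 4.5(113.5) = 376.

Q* = 376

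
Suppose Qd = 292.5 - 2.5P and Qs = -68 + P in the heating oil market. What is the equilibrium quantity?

Q* = 35

Set Qd = Qs: 292.5 - 2.5P = -68 + P.
360.5 = 3.5P, so P* = 103.
Q* = 292.5 − 2.5(103) = 35.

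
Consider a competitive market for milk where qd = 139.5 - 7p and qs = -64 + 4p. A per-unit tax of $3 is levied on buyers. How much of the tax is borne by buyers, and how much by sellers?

Buyers bear 12/11, sellers bear 21/11

Pre-tax equilibrium: p* = 18.5, q* = 10.
Tax on buyers shifts demand to qd = 139.5 − 7(p + 3) = 118.5 - 7p.
118.5 - 7p = -64 + 4p gives seller price ps = 365/22; buyers pay pb = 365/22 + 3 = 431/22.
New quantity: q = 139.5 − 7(431/22) = 26/11.
Buyer burden = 431/22 − 18.5 = 12/11; seller burden = 18.5 − 365/22 = 21/11.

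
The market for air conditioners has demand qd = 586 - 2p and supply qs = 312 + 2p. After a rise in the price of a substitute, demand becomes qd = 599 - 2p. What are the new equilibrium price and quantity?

p' = 71.75, q' = 455.5

Original equilibrium: p* = 68.5, q* = 449.
New equilibrium: 599 - 2p = 312 + 2p, so 287 = 4p and p' = 71.75; q' = 599 − 2(71.75) = 455.5.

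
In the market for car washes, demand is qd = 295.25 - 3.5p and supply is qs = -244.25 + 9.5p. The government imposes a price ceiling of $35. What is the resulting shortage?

Shortage = 84.5

Equilibrium price would be p* = 41.5, so the ceiling at 35 binds.
At p = 35: qd = 295.25 − 3.5(35) = 172.75, qs = -244.25 + 9.5(35) = 88.25.
Shortage = 172.75 − 88.25 = 84.5.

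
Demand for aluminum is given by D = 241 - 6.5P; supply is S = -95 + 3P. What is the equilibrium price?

P* = 672/19

Set D = S: 241 - 6.5P = -95 + 3P.
336 = 9.5P, so P* = 672/19.
Q* = 241 − 6.5(672/19) = 211/19.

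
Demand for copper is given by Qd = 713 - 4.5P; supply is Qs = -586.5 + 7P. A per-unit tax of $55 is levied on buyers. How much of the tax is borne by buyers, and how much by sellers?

Buyers bear 770/23, sellers bear 495/23

Pre-tax equilibrium: P* = 113, Q* = 204.5.
Tax on buyers shifts demand to Qd = 713 − 4.5(P + 55) = 465.5 - 4.5P.
465.5 - 4.5P = -586.5 + 7P gives seller price Ps = 2104/23; buyers pay Pb = 2104/23 + 55 = 3369/23.
New quantity: Q = 713 − 4.5(3369/23) = 2477/46.
Buyer burden = 3369/23 − 113 = 770/23; seller burden = 113 − 2104/23 = 495/23.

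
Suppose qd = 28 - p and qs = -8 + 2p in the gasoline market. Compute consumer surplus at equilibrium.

Equilibrium: 28 - p = -8 + 2p gives p* = 12, q* = 16.
Demand choke price (qd = 0): p = 28.
CS = ½(28 − 12)(16) = 128.

Consumer surplus = 128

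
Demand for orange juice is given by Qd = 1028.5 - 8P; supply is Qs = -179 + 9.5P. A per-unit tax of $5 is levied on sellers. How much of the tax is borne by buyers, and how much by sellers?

Pre-tax equilibrium: P* = 69, Q* = 476.5.
Tax on sellers shifts supply to Qs = -179 + 9.5(P − 5) = -226.5 + 9.5P.
1028.5 - 8P = -226.5 + 9.5P gives buyer price Pb = 502/7; sellers receive Ps = 502/7 − 5 = 467/7.
New quantity: Q = 1028.5 − 8(502/7) = 6367/14.
Buyer burden = 502/7 − 69 = 19/7; seller burden = 69 − 467/7 = 16/7.

Buyers bear 19/7, sellers bear 16/7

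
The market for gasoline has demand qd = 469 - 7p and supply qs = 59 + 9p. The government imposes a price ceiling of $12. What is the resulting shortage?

Equilibrium price would be p* = 25.625, so the ceiling at 12 binds.
At p = 12: qd = 469 − 7(12) = 385, qs = 59 + 9(12) = 167.
Shortage = 385 − 167 = 218.

Shortage = 218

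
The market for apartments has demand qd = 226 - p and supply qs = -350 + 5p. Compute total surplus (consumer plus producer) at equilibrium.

Total surplus = 10140

Equilibrium: 226 - p = -350 + 5p gives p* = 96, q* = 130.
Demand choke price: p = 226; supply starts at p = 70.
CS = ½(226 − 96)(130) = 8450; PS = ½(96 − 70)(130) = 1690.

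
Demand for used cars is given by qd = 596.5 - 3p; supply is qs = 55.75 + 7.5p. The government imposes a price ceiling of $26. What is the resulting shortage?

Equilibrium price would be p* = 51.5, so the ceiling at 26 binds.
At p = 26: qd = 596.5 − 3(26) = 518.5, qs = 55.75 + 7.5(26) = 250.75.
Shortage = 518.5 − 250.75 = 267.75.

Shortage = 267.75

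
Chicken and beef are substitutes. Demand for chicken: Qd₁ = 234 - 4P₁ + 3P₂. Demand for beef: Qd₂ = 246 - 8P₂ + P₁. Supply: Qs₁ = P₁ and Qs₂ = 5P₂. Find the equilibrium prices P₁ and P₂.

P₁ = 1890/31, P₂ = 732/31

Market 1: 234 - 4P₁ + 3P₂ = P₁ → 5P₁ - 3P₂ = 234.
Market 2: 13P₂ - P₁ = 246.
Eliminating P₂: 13×(1) + 3×(2) gives 62P₁ = 3780, so P₁ = 1890/31.
Back-substitute into (2): P₂ = (246 + 1×1890/31) / 13 = 732/31.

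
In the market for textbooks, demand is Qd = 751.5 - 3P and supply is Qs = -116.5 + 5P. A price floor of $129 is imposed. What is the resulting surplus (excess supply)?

Equilibrium price would be P* = 108.5, so the floor at 129 binds.
At P = 129: Qd = 364.5, Qs = 528.5.
Surplus = 528.5 − 364.5 = 164.

Surplus = 164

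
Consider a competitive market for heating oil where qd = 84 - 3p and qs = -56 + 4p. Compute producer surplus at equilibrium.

Equilibrium: 84 - 3p = -56 + 4p gives p* = 20, q* = 24.
Supply starts at p = 14 (where qs = 0).
PS = ½(20 − 14)(24) = 72.

Producer surplus = 72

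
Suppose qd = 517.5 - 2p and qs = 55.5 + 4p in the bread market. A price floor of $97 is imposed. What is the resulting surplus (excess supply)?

Surplus = 120

Equilibrium price would be p* = 77, so the floor at 97 binds.
At p = 97: qd = 323.5, qs = 443.5.
Surplus = 443.5 − 323.5 = 120.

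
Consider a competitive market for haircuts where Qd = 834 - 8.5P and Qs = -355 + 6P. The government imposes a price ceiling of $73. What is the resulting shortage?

Equilibrium price would be P* = 82, so the ceiling at 73 binds.
At P = 73: Qd = 834 − 8.5(73) = 213.5, Qs = -355 + 6(73) = 83.
Shortage = 213.5 − 83 = 130.5.

Shortage = 130.5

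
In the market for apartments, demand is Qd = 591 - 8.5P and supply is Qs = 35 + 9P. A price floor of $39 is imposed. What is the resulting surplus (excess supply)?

Equilibrium price would be P* = 1112/35, so the floor at 39 binds.
At P = 39: Qd = 259.5, Qs = 386.
Surplus = 386 − 259.5 = 126.5.

Surplus = 126.5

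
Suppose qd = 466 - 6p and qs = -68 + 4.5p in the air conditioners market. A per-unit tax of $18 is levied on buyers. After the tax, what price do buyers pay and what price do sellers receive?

Buyers pay 410/7, sellers receive 284/7

Pre-tax equilibrium: p* = 356/7, q* = 1126/7.
Tax on buyers shifts demand to qd = 466 − 6(p + 18) = 358 - 6p.
358 - 6p = -68 + 4.5p gives seller price ps = 284/7; buyers pay pb = 284/7 + 18 = 410/7.
New quantity: q = 466 − 6(410/7) = 802/7.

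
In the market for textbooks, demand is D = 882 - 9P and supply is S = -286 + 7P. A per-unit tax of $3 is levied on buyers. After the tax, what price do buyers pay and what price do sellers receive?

Pre-tax equilibrium: P* = 73, Q* = 225.
Tax on buyers shifts demand to D = 882 − 9(P + 3) = 855 - 9P.
855 - 9P = -286 + 7P gives seller price Ps = 71.3125; buyers pay Pb = 71.3125 + 3 = 74.3125.
New quantity: Q = 882 − 9(74.3125) = 213.1875.

Buyers pay $74.3125, sellers receive $71.3125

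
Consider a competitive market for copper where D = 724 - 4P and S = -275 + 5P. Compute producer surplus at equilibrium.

Producer surplus = 7840

Equilibrium: 724 - 4P = -275 + 5P gives P* = 111, Q* = 280.
Supply starts at P = 55 (where S = 0).
PS = ½(111 − 55)(280) = 7840.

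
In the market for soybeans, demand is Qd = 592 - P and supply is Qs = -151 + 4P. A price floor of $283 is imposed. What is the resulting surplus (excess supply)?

Equilibrium price would be P* = 148.6, so the floor at 283 binds.
At P = 283: Qd = 309, Qs = 981.
Surplus = 981 − 309 = 672.

Surplus = 672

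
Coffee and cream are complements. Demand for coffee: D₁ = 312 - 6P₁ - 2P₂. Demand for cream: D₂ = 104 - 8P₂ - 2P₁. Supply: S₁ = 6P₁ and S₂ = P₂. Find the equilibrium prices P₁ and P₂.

Market 1: 312 - 6P₁ - 2P₂ = 6P₁ → 12P₁ + 2P₂ = 312.
Market 2: 9P₂ + 2P₁ = 104.
Eliminating P₂: 9×(1) − 2×(2) gives 104P₁ = 2600, so P₁ = 25.
Back-substitute into (2): P₂ = (104 − 2×25) / 9 = 6.

P₁ = 25, P₂ = 6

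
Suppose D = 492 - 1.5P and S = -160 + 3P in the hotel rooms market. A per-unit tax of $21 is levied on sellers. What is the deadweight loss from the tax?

Deadweight loss = 220.5

Pre-tax equilibrium: P* = 1304/9, Q* = 824/3.
Tax on sellers shifts supply to S = -160 + 3(P − 21) = -223 + 3P.
492 - 1.5P = -223 + 3P gives buyer price Pb = 1430/9; sellers receive Ps = 1430/9 − 21 = 1241/9.
New quantity: Q = 492 − 1.5(1430/9) = 761/3.
DWL = ½ × 21 × (824/3 − 761/3) = 220.5.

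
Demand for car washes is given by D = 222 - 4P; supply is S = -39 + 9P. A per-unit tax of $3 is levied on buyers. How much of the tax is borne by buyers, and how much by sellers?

Pre-tax equilibrium: P* = 261/13, Q* = 1842/13.
Tax on buyers shifts demand to D = 222 − 4(P + 3) = 210 - 4P.
210 - 4P = -39 + 9P gives seller price Ps = 249/13; buyers pay Pb = 249/13 + 3 = 288/13.
New quantity: Q = 222 − 4(288/13) = 1734/13.
Buyer burden = 288/13 − 261/13 = 27/13; seller burden = 261/13 − 249/13 = 12/13.

Buyers bear 27/13, sellers bear 12/13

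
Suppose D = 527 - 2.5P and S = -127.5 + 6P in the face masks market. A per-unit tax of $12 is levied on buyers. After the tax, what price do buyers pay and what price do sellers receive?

Buyers pay 1453/17, sellers receive 1249/17

Pre-tax equilibrium: P* = 77, Q* = 334.5.
Tax on buyers shifts demand to D = 527 − 2.5(P + 12) = 497 - 2.5P.
497 - 2.5P = -127.5 + 6P gives seller price Ps = 1249/17; buyers pay Pb = 1249/17 + 12 = 1453/17.
New quantity: Q = 527 − 2.5(1453/17) = 10653/34.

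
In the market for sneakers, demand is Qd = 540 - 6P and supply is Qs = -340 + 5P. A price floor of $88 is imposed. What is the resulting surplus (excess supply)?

Equilibrium price would be P* = 80, so the floor at 88 binds.
At P = 88: Qd = 12, Qs = 100.
Surplus = 100 − 12 = 88.

Surplus = 88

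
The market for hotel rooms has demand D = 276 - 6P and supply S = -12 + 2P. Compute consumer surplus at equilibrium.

Consumer surplus = 300

Equilibrium: 276 - 6P = -12 + 2P gives P* = 36, Q* = 60.
Demand choke price (D = 0): P = 46.
CS = ½(46 − 36)(60) = 300.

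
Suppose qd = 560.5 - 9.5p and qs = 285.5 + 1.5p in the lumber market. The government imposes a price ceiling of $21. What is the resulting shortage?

Shortage = 44

Equilibrium price would be p* = 25, so the ceiling at 21 binds.
At p = 21: qd = 560.5 − 9.5(21) = 361, qs = 285.5 + 1.5(21) = 317.
Shortage = 361 − 317 = 44.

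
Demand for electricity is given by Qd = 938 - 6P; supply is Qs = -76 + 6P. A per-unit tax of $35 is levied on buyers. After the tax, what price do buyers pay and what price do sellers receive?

Buyers pay $102, sellers receive $67

Pre-tax equilibrium: P* = 84.5, Q* = 431.
Tax on buyers shifts demand to Qd = 938 − 6(P + 35) = 728 - 6P.
728 - 6P = -76 + 6P gives seller price Ps = 67; buyers pay Pb = 67 + 35 = 102.
New quantity: Q = 938 − 6(102) = 326.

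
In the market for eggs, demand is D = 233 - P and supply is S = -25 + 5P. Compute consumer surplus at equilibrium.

Equilibrium: 233 - P = -25 + 5P gives P* = 43, Q* = 190.
Demand choke price (D = 0): P = 233.
CS = ½(233 − 43)(190) = 18050.

Consumer surplus = 18050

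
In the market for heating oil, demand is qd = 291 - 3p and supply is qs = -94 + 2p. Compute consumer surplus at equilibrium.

Equilibrium: 291 - 3p = -94 + 2p gives p* = 77, q* = 60.
Demand choke price (qd = 0): p = 97.
CS = ½(97 − 77)(60) = 600.

Consumer surplus = 600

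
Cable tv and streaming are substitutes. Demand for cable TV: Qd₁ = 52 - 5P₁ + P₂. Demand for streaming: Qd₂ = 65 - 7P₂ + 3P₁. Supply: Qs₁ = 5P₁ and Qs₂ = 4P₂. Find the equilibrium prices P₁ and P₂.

P₁ = 637/107, P₂ = 806/107

Market 1: 52 - 5P₁ + P₂ = 5P₁ → 10P₁ - P₂ = 52.
Market 2: 11P₂ - 3P₁ = 65.
Eliminating P₂: 11×(1) + 1×(2) gives 107P₁ = 637, so P₁ = 637/107.
Back-substitute into (2): P₂ = (65 + 3×637/107) / 11 = 806/107.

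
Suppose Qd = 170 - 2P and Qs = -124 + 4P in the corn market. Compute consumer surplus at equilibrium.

Consumer surplus = 1296

Equilibrium: 170 - 2P = -124 + 4P gives P* = 49, Q* = 72.
Demand choke price (Qd = 0): P = 85.
CS = ½(85 − 49)(72) = 1296.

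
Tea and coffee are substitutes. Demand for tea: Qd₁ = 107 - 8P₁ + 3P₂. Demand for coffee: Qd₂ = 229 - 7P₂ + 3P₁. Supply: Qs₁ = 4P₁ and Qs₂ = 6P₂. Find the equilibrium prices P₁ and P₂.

P₁ = 2078/147, P₂ = 1023/49

Market 1: 107 - 8P₁ + 3P₂ = 4P₁ → 12P₁ - 3P₂ = 107.
Market 2: 13P₂ - 3P₁ = 229.
Eliminating P₂: 13×(1) + 3×(2) gives 147P₁ = 2078, so P₁ = 2078/147.
Back-substitute into (2): P₂ = (229 + 3×2078/147) / 13 = 1023/49.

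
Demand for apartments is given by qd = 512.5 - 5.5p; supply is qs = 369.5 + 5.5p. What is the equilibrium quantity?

q* = 441

Set qd = qs: 512.5 - 5.5p = 369.5 + 5.5p.
143 = 11p, so p* = 13.
q* = 512.5 − 5.5(13) = 441.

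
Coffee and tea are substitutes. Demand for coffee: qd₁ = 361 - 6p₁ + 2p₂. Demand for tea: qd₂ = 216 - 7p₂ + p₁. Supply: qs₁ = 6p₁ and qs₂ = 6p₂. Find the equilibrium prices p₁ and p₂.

Market 1: 361 - 6p₁ + 2p₂ = 6p₁ → 12p₁ - 2p₂ = 361.
Market 2: 13p₂ - p₁ = 216.
Eliminating p₂: 13×(1) + 2×(2) gives 154p₁ = 5125, so p₁ = 5125/154.
Back-substitute into (2): p₂ = (216 + 1×5125/154) / 13 = 2953/154.

p₁ = 5125/154, p₂ = 2953/154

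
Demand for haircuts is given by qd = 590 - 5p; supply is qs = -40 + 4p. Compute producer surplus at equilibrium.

Equilibrium: 590 - 5p = -40 + 4p gives p* = 70, q* = 240.
Supply starts at p = 10 (where qs = 0).
PS = ½(70 − 10)(240) = 7200.

Producer surplus = 7200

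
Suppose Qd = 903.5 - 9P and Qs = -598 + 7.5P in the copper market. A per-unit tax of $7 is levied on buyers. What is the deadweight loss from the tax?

Pre-tax equilibrium: P* = 91, Q* = 84.5.
Tax on buyers shifts demand to Qd = 903.5 − 9(P + 7) = 840.5 - 9P.
840.5 - 9P = -598 + 7.5P gives seller price Ps = 959/11; buyers pay Pb = 959/11 + 7 = 1036/11.
New quantity: Q = 903.5 − 9(1036/11) = 1229/22.
DWL = ½ × 7 × (84.5 − 1229/22) = 2205/22.

Deadweight loss = 2205/22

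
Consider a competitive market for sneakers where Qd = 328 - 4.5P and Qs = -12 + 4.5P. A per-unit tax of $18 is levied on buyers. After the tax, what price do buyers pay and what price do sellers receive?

Pre-tax equilibrium: P* = 340/9, Q* = 158.
Tax on buyers shifts demand to Qd = 328 − 4.5(P + 18) = 247 - 4.5P.
247 - 4.5P = -12 + 4.5P gives seller price Ps = 259/9; buyers pay Pb = 259/9 + 18 = 421/9.
New quantity: Q = 328 − 4.5(421/9) = 117.5.

Buyers pay 421/9, sellers receive 259/9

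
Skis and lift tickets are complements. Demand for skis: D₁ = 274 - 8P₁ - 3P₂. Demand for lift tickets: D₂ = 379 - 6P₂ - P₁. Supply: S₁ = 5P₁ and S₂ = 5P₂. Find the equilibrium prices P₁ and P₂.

Market 1: 274 - 8P₁ - 3P₂ = 5P₁ → 13P₁ + 3P₂ = 274.
Market 2: 11P₂ + P₁ = 379.
Eliminating P₂: 11×(1) − 3×(2) gives 140P₁ = 1877, so P₁ = 1877/140.
Back-substitute into (2): P₂ = (379 − 1×1877/140) / 11 = 4653/140.

P₁ = 1877/140, P₂ = 4653/140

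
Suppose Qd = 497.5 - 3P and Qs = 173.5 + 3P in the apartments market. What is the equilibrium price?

Set Qd = Qs: 497.5 - 3P = 173.5 + 3P.
324 = 6P, so P* = 54.
Q* = 497.5 − 3(54) = 335.5.

P* = 54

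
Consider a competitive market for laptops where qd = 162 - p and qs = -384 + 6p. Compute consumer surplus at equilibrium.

Equilibrium: 162 - p = -384 + 6p gives p* = 78, q* = 84.
Demand choke price (qd = 0): p = 162.
CS = ½(162 − 78)(84) = 3528.

Consumer surplus = 3528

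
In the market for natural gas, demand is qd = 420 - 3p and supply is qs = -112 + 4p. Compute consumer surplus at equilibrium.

Consumer surplus = 6144

Equilibrium: 420 - 3p = -112 + 4p gives p* = 76, q* = 192.
Demand choke price (qd = 0): p = 140.
CS = ½(140 − 76)(192) = 6144.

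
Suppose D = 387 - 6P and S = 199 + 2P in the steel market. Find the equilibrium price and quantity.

Set D = S: 387 - 6P = 199 + 2P.
188 = 8P, so P* = 23.5.
Q* = 387 − 6(23.5) = 246.

P* = 23.5, Q* = 246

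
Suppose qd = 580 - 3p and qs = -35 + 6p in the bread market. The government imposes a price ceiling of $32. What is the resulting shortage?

Shortage = 327

Equilibrium price would be p* = 205/3, so the ceiling at 32 binds.
At p = 32: qd = 580 − 3(32) = 484, qs = -35 + 6(32) = 157.
Shortage = 484 − 157 = 327.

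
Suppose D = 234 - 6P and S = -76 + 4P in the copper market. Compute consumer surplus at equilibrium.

Consumer surplus = 192

Equilibrium: 234 - 6P = -76 + 4P gives P* = 31, Q* = 48.
Demand choke price (D = 0): P = 39.
CS = ½(39 − 31)(48) = 192.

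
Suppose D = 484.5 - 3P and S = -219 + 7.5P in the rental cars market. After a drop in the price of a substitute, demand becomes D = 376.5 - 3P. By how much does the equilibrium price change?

Original equilibrium: P* = 67, Q* = 283.5.
New equilibrium: 376.5 - 3P = -219 + 7.5P, so 595.5 = 10.5P and P' = 397/7; Q' = 376.5 − 3(397/7) = 2889/14.
Change in price: 397/7 − 67 = -72/7.

ΔP = -72/7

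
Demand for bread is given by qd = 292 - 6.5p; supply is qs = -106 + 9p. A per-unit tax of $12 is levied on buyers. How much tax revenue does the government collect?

Tax revenue = 29688/31

Pre-tax equilibrium: p* = 796/31, q* = 3878/31.
Tax on buyers shifts demand to qd = 292 − 6.5(p + 12) = 214 - 6.5p.
214 - 6.5p = -106 + 9p gives seller price ps = 640/31; buyers pay pb = 640/31 + 12 = 1012/31.
New quantity: q = 292 − 6.5(1012/31) = 2474/31.
Revenue = 12 × 2474/31 = 29688/31.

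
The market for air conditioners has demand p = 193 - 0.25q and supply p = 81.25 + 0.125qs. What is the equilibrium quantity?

q* = 298

Set the two price expressions equal: 193 - 0.25q = 81.25 + 0.125q.
111.75 = 0.375q, so q* = 298.
p* = 193 − (0.25)(298) = 118.5.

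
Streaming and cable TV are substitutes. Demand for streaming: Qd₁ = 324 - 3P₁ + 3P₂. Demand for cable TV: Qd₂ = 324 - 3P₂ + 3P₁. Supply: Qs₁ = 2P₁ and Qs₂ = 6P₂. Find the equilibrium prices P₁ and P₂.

Market 1: 324 - 3P₁ + 3P₂ = 2P₁ → 5P₁ - 3P₂ = 324.
Market 2: 9P₂ - 3P₁ = 324.
Eliminating P₂: 9×(1) + 3×(2) gives 36P₁ = 3888, so P₁ = 108.
Back-substitute into (2): P₂ = (324 + 3×108) / 9 = 72.

P₁ = 108, P₂ = 72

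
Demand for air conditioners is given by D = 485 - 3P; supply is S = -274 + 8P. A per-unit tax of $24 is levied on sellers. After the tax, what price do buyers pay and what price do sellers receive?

Pre-tax equilibrium: P* = 69, Q* = 278.
Tax on sellers shifts supply to S = -274 + 8(P − 24) = -466 + 8P.
485 - 3P = -466 + 8P gives buyer price Pb = 951/11; sellers receive Ps = 951/11 − 24 = 687/11.
New quantity: Q = 485 − 3(951/11) = 2482/11.

Buyers pay 951/11, sellers receive 687/11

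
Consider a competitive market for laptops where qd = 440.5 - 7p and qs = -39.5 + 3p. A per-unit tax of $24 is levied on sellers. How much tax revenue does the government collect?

Pre-tax equilibrium: p* = 48, q* = 104.5.
Tax on sellers shifts supply to qs = -39.5 + 3(p − 24) = -111.5 + 3p.
440.5 - 7p = -111.5 + 3p gives buyer price pb = 55.2; sellers receive ps = 55.2 − 24 = 31.2.
New quantity: q = 440.5 − 7(55.2) = 54.1.
Revenue = 24 × 54.1 = 1298.4.

Tax revenue = 1298.4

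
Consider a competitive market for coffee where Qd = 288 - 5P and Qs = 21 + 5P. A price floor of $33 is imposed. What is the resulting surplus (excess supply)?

Surplus = 63

Equilibrium price would be P* = 26.7, so the floor at 33 binds.
At P = 33: Qd = 123, Qs = 186.
Surplus = 186 − 123 = 63.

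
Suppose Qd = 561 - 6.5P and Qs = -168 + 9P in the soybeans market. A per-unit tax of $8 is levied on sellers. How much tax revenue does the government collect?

Pre-tax equilibrium: P* = 1458/31, Q* = 7914/31.
Tax on sellers shifts supply to Qs = -168 + 9(P − 8) = -240 + 9P.
561 - 6.5P = -240 + 9P gives buyer price Pb = 1602/31; sellers receive Ps = 1602/31 − 8 = 1354/31.
New quantity: Q = 561 − 6.5(1602/31) = 6978/31.
Revenue = 8 × 6978/31 = 55824/31.

Tax revenue = 55824/31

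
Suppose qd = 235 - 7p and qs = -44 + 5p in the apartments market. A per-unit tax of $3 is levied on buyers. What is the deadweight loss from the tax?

Pre-tax equilibrium: p* = 23.25, q* = 72.25.
Tax on buyers shifts demand to qd = 235 − 7(p + 3) = 214 - 7p.
214 - 7p = -44 + 5p gives seller price ps = 21.5; buyers pay pb = 21.5 + 3 = 24.5.
New quantity: q = 235 − 7(24.5) = 63.5.
DWL = ½ × 3 × (72.25 − 63.5) = 13.125.

Deadweight loss = 13.125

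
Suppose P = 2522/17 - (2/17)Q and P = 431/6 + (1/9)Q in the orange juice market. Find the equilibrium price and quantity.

P* = 109, Q* = 334.5

Set the two price expressions equal: 2522/17 - (2/17)Q = 431/6 + (1/9)Q.
7805/102 = (35/153)Q, so Q* = 334.5.
P* = 2522/17 − (2/17)(334.5) = 109.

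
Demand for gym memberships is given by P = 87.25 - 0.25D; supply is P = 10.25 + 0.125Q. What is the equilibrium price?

P* = 431/12

Set the two price expressions equal: 87.25 - 0.25Q = 10.25 + 0.125Q.
77 = 0.375Q, so Q* = 616/3.
P* = 87.25 − (0.25)(616/3) = 431/12.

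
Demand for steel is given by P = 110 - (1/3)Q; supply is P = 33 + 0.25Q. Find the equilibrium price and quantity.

Set the two price expressions equal: 110 - (1/3)Q = 33 + 0.25Q.
77 = (7/12)Q, so Q* = 132.
P* = 110 − (1/3)(132) = 66.

P* = 66, Q* = 132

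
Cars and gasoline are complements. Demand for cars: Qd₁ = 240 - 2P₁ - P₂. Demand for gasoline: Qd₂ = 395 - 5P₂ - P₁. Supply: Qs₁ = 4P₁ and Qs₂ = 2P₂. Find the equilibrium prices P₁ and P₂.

Market 1: 240 - 2P₁ - P₂ = 4P₁ → 6P₁ + P₂ = 240.
Market 2: 7P₂ + P₁ = 395.
Eliminating P₂: 7×(1) − 1×(2) gives 41P₁ = 1285, so P₁ = 1285/41.
Back-substitute into (2): P₂ = (395 − 1×1285/41) / 7 = 2130/41.

P₁ = 1285/41, P₂ = 2130/41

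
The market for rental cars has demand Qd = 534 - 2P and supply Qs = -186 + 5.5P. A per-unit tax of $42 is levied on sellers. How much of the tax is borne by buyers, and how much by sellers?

Pre-tax equilibrium: P* = 96, Q* = 342.
Tax on sellers shifts supply to Qs = -186 + 5.5(P − 42) = -417 + 5.5P.
534 - 2P = -417 + 5.5P gives buyer price Pb = 126.8; sellers receive Ps = 126.8 − 42 = 84.8.
New quantity: Q = 534 − 2(126.8) = 280.4.
Buyer burden = 126.8 − 96 = 30.8; seller burden = 96 − 84.8 = 11.2.

Buyers bear $30.8, sellers bear $11.2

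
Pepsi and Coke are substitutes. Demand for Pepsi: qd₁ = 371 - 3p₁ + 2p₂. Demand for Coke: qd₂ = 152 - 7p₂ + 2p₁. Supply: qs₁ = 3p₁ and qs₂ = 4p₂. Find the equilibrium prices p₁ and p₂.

Market 1: 371 - 3p₁ + 2p₂ = 3p₁ → 6p₁ - 2p₂ = 371.
Market 2: 11p₂ - 2p₁ = 152.
Eliminating p₂: 11×(1) + 2×(2) gives 62p₁ = 4385, so p₁ = 4385/62.
Back-substitute into (2): p₂ = (152 + 2×4385/62) / 11 = 827/31.

p₁ = 4385/62, p₂ = 827/31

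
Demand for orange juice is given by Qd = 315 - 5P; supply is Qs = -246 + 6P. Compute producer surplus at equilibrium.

Equilibrium: 315 - 5P = -246 + 6P gives P* = 51, Q* = 60.
Supply starts at P = 41 (where Qs = 0).
PS = ½(51 − 41)(60) = 300.

Producer surplus = 300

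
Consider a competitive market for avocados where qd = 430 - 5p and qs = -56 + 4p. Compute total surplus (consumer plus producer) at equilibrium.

Equilibrium: 430 - 5p = -56 + 4p gives p* = 54, q* = 160.
Demand choke price: p = 86; supply starts at p = 14.
CS = ½(86 − 54)(160) = 2560; PS = ½(54 − 14)(160) = 3200.

Total surplus = 5760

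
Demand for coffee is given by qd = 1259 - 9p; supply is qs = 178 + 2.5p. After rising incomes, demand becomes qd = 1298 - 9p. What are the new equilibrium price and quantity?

Original equilibrium: p* = 94, q* = 413.
New equilibrium: 1298 - 9p = 178 + 2.5p, so 1120 = 11.5p and p' = 2240/23; q' = 1298 − 9(2240/23) = 9694/23.

p' = 2240/23, q' = 9694/23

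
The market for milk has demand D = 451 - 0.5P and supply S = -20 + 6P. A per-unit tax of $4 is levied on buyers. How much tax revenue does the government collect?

Tax revenue = 21472/13

Pre-tax equilibrium: P* = 942/13, Q* = 5392/13.
Tax on buyers shifts demand to D = 451 − 0.5(P + 4) = 449 - 0.5P.
449 - 0.5P = -20 + 6P gives seller price Ps = 938/13; buyers pay Pb = 938/13 + 4 = 990/13.
New quantity: Q = 451 − 0.5(990/13) = 5368/13.
Revenue = 4 × 5368/13 = 21472/13.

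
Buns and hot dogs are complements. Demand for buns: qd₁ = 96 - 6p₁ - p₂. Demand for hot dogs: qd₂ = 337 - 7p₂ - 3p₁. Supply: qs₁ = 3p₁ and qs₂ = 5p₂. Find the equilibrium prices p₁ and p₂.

p₁ = 163/21, p₂ = 183/7

Market 1: 96 - 6p₁ - p₂ = 3p₁ → 9p₁ + p₂ = 96.
Market 2: 12p₂ + 3p₁ = 337.
Eliminating p₂: 12×(1) − 1×(2) gives 105p₁ = 815, so p₁ = 163/21.
Back-substitute into (2): p₂ = (337 − 3×163/21) / 12 = 183/7.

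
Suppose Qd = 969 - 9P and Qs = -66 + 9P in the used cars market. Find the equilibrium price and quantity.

Set Qd = Qs: 969 - 9P = -66 + 9P.
1035 = 18P, so P* = 57.5.
Q* = 969 − 9(57.5) = 451.5.

P* = 57.5, Q* = 451.5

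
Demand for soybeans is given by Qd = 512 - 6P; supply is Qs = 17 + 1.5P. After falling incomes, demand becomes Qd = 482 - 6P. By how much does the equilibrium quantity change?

Original equilibrium: P* = 66, Q* = 116.
New equilibrium: 482 - 6P = 17 + 1.5P, so 465 = 7.5P and P' = 62; Q' = 482 − 6(62) = 110.
Change in quantity: 110 − 116 = -6.

ΔQ = -6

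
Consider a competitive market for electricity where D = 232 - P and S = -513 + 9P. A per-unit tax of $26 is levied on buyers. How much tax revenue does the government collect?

Tax revenue = 3486.6

Pre-tax equilibrium: P* = 74.5, Q* = 157.5.
Tax on buyers shifts demand to D = 232 − 1(P + 26) = 206 - P.
206 - P = -513 + 9P gives seller price Ps = 71.9; buyers pay Pb = 71.9 + 26 = 97.9.
New quantity: Q = 232 − 1(97.9) = 134.1.
Revenue = 26 × 134.1 = 3486.6.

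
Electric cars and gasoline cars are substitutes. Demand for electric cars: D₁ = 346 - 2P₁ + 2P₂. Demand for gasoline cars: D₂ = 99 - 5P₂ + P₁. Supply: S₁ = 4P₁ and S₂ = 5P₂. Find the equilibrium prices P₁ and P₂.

P₁ = 1829/29, P₂ = 470/29

Market 1: 346 - 2P₁ + 2P₂ = 4P₁ → 6P₁ - 2P₂ = 346.
Market 2: 10P₂ - P₁ = 99.
Eliminating P₂: 10×(1) + 2×(2) gives 58P₁ = 3658, so P₁ = 1829/29.
Back-substitute into (2): P₂ = (99 + 1×1829/29) / 10 = 470/29.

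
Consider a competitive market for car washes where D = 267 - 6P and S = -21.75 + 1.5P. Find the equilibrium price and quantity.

Set D = S: 267 - 6P = -21.75 + 1.5P.
288.75 = 7.5P, so P* = 38.5.
Q* = 267 − 6(38.5) = 36.

P* = 38.5, Q* = 36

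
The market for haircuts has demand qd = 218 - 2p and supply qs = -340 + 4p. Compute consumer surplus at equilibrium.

Consumer surplus = 256

Equilibrium: 218 - 2p = -340 + 4p gives p* = 93, q* = 32.
Demand choke price (qd = 0): p = 109.
CS = ½(109 − 93)(32) = 256.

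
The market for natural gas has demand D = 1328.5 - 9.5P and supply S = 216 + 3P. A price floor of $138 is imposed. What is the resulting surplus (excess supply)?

Equilibrium price would be P* = 89, so the floor at 138 binds.
At P = 138: D = 17.5, S = 630.
Surplus = 630 − 17.5 = 612.5.

Surplus = 612.5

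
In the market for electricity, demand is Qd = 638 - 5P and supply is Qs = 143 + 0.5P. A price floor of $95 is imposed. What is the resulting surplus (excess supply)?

Equilibrium price would be P* = 90, so the floor at 95 binds.
At P = 95: Qd = 163, Qs = 190.5.
Surplus = 190.5 − 163 = 27.5.

Surplus = 27.5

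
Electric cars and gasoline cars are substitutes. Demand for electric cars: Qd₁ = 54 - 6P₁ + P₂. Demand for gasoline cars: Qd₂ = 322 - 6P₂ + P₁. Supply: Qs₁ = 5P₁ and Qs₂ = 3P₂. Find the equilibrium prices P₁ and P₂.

P₁ = 404/49, P₂ = 1798/49

Market 1: 54 - 6P₁ + P₂ = 5P₁ → 11P₁ - P₂ = 54.
Market 2: 9P₂ - P₁ = 322.
Eliminating P₂: 9×(1) + 1×(2) gives 98P₁ = 808, so P₁ = 404/49.
Back-substitute into (2): P₂ = (322 + 1×404/49) / 9 = 1798/49.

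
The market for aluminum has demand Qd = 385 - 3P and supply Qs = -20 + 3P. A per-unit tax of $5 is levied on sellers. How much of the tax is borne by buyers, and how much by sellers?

Pre-tax equilibrium: P* = 67.5, Q* = 182.5.
Tax on sellers shifts supply to Qs = -20 + 3(P − 5) = -35 + 3P.
385 - 3P = -35 + 3P gives buyer price Pb = 70; sellers receive Ps = 70 − 5 = 65.
New quantity: Q = 385 − 3(70) = 175.
Buyer burden = 70 − 67.5 = 2.5; seller burden = 67.5 − 65 = 2.5.

Buyers bear $2.5, sellers bear $2.5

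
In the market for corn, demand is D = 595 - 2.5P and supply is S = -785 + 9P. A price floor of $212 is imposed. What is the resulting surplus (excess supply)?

Equilibrium price would be P* = 120, so the floor at 212 binds.
At P = 212: D = 65, S = 1123.
Surplus = 1123 − 65 = 1058.

Surplus = 1058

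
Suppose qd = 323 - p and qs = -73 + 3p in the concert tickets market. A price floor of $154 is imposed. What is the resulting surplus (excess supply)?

Equilibrium price would be p* = 99, so the floor at 154 binds.
At p = 154: qd = 169, qs = 389.
Surplus = 389 − 169 = 220.

Surplus = 220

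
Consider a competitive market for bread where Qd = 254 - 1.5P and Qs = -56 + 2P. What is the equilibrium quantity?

Set Qd = Qs: 254 - 1.5P = -56 + 2P.
310 = 3.5P, so P* = 620/7.
Q* = 254 − 1.5(620/7) = 848/7.

Q* = 848/7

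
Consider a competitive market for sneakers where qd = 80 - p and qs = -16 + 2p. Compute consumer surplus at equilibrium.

Equilibrium: 80 - p = -16 + 2p gives p* = 32, q* = 48.
Demand choke price (qd = 0): p = 80.
CS = ½(80 − 32)(48) = 1152.

Consumer surplus = 1152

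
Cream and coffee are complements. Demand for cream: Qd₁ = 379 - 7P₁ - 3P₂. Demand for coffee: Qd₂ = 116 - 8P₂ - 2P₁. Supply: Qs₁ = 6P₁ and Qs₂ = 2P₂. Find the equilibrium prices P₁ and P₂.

P₁ = 1721/62, P₂ = 375/62

Market 1: 379 - 7P₁ - 3P₂ = 6P₁ → 13P₁ + 3P₂ = 379.
Market 2: 10P₂ + 2P₁ = 116.
Eliminating P₂: 10×(1) − 3×(2) gives 124P₁ = 3442, so P₁ = 1721/62.
Back-substitute into (2): P₂ = (116 − 2×1721/62) / 10 = 375/62.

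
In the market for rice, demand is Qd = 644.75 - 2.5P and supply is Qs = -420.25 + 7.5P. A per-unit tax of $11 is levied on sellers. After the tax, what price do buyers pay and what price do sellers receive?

Pre-tax equilibrium: P* = 106.5, Q* = 378.5.
Tax on sellers shifts supply to Qs = -420.25 + 7.5(P − 11) = -502.75 + 7.5P.
644.75 - 2.5P = -502.75 + 7.5P gives buyer price Pb = 114.75; sellers receive Ps = 114.75 − 11 = 103.75.
New quantity: Q = 644.75 − 2.5(114.75) = 357.875.

Buyers pay $114.75, sellers receive $103.75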